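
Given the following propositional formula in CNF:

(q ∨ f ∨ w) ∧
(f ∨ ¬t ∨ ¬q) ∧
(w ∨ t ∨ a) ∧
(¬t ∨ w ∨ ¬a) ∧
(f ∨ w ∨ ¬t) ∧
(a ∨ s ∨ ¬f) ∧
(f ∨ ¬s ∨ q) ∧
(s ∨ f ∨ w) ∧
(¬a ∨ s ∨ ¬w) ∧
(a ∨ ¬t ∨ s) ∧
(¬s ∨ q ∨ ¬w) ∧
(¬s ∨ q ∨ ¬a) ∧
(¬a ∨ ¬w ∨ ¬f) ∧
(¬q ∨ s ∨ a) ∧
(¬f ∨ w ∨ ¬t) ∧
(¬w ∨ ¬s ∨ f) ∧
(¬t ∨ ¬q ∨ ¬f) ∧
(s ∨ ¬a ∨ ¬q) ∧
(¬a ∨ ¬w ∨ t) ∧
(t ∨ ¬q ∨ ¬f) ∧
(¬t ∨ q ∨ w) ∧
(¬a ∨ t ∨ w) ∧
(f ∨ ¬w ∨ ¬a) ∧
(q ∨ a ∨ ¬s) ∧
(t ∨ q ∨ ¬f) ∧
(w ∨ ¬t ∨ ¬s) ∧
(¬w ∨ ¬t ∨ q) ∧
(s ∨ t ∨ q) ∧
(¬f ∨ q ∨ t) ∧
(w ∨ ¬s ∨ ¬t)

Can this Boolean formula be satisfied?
No

No, the formula is not satisfiable.

No assignment of truth values to the variables can make all 30 clauses true simultaneously.

The formula is UNSAT (unsatisfiable).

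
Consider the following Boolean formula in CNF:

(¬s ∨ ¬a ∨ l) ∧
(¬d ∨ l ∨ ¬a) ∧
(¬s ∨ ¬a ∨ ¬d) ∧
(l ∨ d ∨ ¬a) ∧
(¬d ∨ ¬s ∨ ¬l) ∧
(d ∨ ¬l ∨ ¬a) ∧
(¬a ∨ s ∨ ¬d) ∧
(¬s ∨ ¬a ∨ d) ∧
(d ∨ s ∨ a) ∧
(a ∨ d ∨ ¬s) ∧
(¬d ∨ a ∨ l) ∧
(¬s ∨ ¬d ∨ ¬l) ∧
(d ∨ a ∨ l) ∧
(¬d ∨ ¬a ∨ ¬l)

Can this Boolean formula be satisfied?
Yes

Yes, the formula is satisfiable.

One satisfying assignment is: s=False, l=True, a=False, d=True

Verification: With this assignment, all 14 clauses evaluate to true.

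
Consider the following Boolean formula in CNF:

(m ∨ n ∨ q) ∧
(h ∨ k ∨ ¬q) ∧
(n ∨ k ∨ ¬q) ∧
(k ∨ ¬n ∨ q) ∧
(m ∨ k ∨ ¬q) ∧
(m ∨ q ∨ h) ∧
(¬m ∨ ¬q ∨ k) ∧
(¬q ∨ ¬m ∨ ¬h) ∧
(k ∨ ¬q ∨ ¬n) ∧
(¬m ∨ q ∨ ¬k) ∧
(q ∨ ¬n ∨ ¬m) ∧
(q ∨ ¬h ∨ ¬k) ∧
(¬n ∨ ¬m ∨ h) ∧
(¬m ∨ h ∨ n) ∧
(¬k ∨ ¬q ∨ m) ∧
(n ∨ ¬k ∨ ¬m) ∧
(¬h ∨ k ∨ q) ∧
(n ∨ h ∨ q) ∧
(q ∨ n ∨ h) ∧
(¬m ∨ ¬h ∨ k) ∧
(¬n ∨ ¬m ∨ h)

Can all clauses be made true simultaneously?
No

No, the formula is not satisfiable.

No assignment of truth values to the variables can make all 21 clauses true simultaneously.

The formula is UNSAT (unsatisfiable).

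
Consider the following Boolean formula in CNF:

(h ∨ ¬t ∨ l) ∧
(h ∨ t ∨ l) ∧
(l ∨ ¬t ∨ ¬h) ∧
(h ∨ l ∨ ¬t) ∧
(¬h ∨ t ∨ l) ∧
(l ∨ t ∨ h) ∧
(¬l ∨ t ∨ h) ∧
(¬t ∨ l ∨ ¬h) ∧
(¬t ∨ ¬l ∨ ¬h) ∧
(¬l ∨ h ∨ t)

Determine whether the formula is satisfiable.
Yes

Yes, the formula is satisfiable.

One satisfying assignment is: l=True, h=False, t=True

Verification: With this assignment, all 10 clauses evaluate to true.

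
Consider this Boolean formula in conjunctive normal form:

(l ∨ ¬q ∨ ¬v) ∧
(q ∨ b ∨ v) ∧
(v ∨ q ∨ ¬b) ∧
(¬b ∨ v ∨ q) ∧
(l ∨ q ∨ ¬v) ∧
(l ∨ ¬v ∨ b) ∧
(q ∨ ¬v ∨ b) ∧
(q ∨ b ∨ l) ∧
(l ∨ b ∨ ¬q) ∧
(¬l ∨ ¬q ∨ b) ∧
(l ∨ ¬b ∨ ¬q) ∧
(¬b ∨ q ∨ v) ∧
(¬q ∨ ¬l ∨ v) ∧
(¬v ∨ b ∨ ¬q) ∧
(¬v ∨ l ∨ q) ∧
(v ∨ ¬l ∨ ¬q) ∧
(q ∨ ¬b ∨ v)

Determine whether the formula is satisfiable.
Yes

Yes, the formula is satisfiable.

One satisfying assignment is: l=True, v=True, q=True, b=True

Verification: With this assignment, all 17 clauses evaluate to true.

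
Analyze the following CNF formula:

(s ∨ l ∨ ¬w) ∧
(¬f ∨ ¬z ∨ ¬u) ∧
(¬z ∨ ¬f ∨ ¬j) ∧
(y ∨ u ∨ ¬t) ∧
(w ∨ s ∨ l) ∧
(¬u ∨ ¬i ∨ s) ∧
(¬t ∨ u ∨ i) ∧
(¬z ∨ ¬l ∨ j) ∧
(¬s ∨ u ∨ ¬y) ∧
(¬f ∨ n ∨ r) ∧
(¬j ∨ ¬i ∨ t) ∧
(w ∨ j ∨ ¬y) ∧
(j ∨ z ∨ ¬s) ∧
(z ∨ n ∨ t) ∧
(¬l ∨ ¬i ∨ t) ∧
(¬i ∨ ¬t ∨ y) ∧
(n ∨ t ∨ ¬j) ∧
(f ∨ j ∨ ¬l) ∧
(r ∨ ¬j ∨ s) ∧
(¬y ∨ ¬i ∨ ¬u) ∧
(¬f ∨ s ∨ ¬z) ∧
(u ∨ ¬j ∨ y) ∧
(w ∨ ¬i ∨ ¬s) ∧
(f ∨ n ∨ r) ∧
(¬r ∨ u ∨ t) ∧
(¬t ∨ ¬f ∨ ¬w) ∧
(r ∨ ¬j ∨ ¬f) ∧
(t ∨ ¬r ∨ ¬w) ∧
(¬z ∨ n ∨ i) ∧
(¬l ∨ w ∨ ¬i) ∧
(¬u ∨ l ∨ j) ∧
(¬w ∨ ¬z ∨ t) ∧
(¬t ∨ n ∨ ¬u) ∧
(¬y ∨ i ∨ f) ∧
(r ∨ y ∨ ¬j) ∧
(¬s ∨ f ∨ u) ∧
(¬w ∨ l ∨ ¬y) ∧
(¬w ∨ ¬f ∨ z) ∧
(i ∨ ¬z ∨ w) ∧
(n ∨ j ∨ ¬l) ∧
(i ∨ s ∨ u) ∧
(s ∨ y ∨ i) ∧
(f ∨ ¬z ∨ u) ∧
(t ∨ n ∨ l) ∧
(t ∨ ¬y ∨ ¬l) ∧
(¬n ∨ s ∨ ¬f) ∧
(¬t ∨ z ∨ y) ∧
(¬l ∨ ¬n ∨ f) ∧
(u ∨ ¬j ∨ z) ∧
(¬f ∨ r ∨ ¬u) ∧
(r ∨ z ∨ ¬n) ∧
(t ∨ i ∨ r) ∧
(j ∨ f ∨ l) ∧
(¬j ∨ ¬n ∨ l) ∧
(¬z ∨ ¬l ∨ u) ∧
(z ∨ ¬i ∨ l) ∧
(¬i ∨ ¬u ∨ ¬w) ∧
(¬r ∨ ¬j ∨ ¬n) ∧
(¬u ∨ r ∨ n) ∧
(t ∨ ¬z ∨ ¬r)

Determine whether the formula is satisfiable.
No

No, the formula is not satisfiable.

No assignment of truth values to the variables can make all 60 clauses true simultaneously.

The formula is UNSAT (unsatisfiable).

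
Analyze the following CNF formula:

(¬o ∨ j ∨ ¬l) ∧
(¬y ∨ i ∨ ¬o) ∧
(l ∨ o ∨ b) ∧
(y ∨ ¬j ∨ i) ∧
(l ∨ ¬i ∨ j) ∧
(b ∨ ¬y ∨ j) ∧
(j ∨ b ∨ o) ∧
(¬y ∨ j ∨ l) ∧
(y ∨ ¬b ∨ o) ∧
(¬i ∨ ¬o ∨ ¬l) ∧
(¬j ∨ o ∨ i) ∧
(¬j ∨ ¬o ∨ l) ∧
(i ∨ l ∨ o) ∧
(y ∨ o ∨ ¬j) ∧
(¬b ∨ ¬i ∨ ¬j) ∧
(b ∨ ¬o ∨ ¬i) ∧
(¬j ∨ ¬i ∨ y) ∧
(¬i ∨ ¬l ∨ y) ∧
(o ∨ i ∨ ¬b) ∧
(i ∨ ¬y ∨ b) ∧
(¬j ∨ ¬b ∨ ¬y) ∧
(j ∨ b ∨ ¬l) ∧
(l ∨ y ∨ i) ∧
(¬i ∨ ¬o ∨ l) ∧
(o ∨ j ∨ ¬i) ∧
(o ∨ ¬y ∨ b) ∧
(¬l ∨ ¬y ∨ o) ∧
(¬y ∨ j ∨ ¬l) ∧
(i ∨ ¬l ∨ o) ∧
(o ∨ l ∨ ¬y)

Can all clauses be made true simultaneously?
No

No, the formula is not satisfiable.

No assignment of truth values to the variables can make all 30 clauses true simultaneously.

The formula is UNSAT (unsatisfiable).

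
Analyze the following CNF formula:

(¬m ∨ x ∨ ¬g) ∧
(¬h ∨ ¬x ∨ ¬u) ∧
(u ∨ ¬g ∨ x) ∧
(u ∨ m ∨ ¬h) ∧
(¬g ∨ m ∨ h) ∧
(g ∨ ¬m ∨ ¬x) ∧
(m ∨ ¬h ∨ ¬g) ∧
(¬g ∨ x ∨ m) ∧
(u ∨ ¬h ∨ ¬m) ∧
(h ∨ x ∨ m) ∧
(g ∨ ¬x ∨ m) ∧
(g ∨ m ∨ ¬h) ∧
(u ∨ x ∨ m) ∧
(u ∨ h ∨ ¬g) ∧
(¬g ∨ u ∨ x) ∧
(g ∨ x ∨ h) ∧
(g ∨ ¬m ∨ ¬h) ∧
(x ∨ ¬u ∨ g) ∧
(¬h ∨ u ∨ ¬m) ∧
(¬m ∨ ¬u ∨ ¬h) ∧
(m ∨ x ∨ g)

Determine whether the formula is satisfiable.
Yes

Yes, the formula is satisfiable.

One satisfying assignment is: x=True, h=False, m=True, u=True, g=True

Verification: With this assignment, all 21 clauses evaluate to true.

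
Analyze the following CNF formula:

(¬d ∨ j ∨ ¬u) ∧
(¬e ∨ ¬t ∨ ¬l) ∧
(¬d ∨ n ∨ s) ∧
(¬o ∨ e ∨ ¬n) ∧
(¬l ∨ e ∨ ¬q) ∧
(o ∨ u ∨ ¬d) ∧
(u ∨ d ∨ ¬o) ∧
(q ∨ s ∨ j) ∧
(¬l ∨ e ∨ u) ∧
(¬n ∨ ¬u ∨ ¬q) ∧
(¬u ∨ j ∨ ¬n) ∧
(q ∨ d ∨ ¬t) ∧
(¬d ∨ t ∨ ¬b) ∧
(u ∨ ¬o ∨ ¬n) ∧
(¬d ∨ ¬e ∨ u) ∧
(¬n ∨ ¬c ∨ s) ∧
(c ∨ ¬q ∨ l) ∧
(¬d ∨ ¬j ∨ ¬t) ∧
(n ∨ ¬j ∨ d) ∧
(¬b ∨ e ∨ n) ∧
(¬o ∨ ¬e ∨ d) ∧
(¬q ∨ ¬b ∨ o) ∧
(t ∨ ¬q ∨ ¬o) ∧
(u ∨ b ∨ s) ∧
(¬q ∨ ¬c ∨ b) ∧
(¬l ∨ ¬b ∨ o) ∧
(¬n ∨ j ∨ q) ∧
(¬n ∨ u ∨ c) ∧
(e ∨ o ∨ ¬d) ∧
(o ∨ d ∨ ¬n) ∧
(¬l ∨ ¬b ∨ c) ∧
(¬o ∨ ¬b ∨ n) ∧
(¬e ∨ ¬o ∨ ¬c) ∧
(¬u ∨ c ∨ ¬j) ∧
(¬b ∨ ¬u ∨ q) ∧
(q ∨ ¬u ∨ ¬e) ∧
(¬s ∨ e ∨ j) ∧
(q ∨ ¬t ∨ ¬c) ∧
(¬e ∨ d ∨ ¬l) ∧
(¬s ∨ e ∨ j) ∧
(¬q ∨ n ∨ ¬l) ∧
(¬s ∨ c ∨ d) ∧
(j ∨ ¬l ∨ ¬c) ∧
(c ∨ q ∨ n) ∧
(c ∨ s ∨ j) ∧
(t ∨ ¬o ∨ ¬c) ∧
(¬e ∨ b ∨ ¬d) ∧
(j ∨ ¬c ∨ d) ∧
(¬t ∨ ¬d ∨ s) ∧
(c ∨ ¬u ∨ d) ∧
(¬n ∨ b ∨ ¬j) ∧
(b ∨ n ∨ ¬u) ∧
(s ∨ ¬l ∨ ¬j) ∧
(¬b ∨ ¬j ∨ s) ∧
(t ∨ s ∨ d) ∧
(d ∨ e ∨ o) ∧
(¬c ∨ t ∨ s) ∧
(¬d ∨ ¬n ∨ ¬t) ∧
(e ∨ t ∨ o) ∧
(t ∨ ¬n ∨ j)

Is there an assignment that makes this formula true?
No

No, the formula is not satisfiable.

No assignment of truth values to the variables can make all 60 clauses true simultaneously.

The formula is UNSAT (unsatisfiable).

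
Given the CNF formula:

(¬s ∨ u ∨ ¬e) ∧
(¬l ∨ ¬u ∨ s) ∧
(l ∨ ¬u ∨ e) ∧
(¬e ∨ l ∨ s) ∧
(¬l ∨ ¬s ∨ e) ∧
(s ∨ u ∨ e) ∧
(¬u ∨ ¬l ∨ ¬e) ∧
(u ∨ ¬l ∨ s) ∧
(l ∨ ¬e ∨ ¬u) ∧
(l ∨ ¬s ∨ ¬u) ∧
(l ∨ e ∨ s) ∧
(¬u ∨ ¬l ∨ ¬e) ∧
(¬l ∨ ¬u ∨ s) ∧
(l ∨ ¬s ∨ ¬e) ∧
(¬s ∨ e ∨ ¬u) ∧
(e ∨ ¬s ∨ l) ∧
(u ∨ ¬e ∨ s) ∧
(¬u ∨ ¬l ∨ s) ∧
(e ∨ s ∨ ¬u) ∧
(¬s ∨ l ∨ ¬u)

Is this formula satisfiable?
No

No, the formula is not satisfiable.

No assignment of truth values to the variables can make all 20 clauses true simultaneously.

The formula is UNSAT (unsatisfiable).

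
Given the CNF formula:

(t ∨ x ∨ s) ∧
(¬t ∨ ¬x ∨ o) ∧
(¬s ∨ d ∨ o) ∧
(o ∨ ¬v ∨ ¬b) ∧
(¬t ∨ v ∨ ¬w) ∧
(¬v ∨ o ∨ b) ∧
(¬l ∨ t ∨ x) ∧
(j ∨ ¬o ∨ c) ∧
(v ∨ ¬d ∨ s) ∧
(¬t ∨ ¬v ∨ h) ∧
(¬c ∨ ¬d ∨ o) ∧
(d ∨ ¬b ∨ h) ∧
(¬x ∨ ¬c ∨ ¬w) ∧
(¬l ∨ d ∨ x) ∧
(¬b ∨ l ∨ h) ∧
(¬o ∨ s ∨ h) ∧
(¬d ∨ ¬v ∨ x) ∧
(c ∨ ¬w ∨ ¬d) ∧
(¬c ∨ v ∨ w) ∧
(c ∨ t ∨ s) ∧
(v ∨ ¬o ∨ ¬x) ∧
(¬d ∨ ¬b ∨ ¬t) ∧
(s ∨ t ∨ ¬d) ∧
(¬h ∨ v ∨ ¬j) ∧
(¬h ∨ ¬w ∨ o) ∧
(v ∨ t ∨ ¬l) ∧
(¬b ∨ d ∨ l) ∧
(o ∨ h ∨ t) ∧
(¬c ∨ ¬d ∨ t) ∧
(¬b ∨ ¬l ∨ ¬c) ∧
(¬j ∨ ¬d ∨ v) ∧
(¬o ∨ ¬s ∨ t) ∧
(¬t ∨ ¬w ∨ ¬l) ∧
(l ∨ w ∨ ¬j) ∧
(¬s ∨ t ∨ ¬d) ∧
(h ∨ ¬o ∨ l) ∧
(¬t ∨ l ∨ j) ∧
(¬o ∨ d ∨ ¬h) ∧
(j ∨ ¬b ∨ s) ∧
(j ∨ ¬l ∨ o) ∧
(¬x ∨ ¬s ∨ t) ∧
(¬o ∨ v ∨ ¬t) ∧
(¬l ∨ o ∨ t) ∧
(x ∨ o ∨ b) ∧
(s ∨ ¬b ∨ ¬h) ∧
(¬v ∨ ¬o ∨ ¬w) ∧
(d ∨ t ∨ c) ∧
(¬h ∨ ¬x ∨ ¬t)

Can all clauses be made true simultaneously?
No

No, the formula is not satisfiable.

No assignment of truth values to the variables can make all 48 clauses true simultaneously.

The formula is UNSAT (unsatisfiable).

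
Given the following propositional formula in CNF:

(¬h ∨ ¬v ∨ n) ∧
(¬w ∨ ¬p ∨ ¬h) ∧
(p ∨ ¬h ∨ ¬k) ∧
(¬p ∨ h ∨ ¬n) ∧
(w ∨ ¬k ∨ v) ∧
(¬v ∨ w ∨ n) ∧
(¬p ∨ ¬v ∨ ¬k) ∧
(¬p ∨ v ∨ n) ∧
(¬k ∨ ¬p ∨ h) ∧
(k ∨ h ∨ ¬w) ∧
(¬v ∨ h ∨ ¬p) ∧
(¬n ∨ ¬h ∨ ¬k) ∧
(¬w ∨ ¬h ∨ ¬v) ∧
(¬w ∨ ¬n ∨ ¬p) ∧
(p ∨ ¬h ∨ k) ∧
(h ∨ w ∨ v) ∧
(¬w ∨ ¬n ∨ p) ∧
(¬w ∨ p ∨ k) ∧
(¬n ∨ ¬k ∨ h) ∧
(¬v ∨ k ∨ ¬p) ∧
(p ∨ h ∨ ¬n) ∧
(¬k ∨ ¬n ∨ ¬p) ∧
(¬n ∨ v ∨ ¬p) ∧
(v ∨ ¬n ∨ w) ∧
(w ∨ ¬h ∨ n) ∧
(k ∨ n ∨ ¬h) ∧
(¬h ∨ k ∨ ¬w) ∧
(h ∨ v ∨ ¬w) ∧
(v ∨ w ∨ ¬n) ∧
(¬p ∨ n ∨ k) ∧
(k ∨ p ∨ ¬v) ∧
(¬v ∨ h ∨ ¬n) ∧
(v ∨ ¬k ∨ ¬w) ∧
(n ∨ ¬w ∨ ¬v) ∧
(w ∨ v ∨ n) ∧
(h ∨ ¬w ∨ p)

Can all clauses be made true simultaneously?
No

No, the formula is not satisfiable.

No assignment of truth values to the variables can make all 36 clauses true simultaneously.

The formula is UNSAT (unsatisfiable).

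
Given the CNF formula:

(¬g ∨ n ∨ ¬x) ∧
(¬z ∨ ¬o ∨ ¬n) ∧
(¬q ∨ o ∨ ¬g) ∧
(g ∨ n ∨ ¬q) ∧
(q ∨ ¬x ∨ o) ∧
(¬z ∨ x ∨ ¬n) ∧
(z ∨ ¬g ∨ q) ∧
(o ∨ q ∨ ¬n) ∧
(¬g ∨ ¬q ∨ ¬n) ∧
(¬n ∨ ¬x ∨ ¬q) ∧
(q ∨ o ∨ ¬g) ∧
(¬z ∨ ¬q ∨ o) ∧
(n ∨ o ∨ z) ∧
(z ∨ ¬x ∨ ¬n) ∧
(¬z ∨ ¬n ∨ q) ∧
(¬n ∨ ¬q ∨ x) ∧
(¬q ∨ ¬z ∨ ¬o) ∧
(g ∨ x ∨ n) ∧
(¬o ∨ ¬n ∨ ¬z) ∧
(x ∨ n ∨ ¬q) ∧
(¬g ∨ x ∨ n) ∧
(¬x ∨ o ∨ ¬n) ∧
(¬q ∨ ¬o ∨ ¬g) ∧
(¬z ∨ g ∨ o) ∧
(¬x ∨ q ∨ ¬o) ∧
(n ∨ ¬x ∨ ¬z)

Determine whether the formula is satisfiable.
Yes

Yes, the formula is satisfiable.

One satisfying assignment is: q=False, o=True, n=True, g=False, z=False, x=False

Verification: With this assignment, all 26 clauses evaluate to true.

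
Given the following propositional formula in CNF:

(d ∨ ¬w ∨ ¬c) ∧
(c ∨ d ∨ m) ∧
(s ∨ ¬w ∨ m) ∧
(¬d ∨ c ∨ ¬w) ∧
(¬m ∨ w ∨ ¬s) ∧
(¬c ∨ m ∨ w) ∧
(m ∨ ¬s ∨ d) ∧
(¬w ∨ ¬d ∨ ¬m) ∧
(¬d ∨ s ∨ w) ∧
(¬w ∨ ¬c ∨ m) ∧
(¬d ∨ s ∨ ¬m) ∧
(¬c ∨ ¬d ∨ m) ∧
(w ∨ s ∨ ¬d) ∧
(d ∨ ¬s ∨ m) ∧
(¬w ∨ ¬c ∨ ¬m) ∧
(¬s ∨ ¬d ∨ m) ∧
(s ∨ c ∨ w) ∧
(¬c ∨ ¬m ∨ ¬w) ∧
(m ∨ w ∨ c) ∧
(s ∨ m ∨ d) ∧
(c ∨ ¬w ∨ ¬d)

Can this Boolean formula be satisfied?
Yes

Yes, the formula is satisfiable.

One satisfying assignment is: d=False, c=False, w=True, m=True, s=False

Verification: With this assignment, all 21 clauses evaluate to true.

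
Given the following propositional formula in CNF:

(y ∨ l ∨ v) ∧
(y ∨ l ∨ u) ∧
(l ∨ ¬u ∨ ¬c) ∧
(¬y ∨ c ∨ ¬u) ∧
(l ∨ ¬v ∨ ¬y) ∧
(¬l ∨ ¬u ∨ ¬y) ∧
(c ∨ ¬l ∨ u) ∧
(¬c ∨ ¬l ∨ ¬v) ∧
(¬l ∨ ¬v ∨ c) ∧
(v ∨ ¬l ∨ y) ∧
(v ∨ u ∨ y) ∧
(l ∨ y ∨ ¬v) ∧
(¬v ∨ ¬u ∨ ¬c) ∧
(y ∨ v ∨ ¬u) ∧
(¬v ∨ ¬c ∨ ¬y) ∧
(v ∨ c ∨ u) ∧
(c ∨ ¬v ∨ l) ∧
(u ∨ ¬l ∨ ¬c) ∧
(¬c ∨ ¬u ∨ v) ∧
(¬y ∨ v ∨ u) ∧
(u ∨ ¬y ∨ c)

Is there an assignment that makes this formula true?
No

No, the formula is not satisfiable.

No assignment of truth values to the variables can make all 21 clauses true simultaneously.

The formula is UNSAT (unsatisfiable).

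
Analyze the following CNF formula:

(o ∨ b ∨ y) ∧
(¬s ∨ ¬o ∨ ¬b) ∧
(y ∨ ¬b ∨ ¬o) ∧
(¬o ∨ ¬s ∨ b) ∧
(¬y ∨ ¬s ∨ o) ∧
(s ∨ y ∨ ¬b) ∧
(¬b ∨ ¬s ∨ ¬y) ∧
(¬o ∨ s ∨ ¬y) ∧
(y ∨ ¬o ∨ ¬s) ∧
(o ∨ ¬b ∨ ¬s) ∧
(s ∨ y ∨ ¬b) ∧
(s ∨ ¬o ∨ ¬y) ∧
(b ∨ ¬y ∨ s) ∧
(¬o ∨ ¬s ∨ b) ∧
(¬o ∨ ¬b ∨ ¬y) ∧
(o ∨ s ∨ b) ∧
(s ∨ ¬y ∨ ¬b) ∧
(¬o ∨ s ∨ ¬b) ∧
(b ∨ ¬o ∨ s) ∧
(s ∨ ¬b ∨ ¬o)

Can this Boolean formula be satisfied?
No

No, the formula is not satisfiable.

No assignment of truth values to the variables can make all 20 clauses true simultaneously.

The formula is UNSAT (unsatisfiable).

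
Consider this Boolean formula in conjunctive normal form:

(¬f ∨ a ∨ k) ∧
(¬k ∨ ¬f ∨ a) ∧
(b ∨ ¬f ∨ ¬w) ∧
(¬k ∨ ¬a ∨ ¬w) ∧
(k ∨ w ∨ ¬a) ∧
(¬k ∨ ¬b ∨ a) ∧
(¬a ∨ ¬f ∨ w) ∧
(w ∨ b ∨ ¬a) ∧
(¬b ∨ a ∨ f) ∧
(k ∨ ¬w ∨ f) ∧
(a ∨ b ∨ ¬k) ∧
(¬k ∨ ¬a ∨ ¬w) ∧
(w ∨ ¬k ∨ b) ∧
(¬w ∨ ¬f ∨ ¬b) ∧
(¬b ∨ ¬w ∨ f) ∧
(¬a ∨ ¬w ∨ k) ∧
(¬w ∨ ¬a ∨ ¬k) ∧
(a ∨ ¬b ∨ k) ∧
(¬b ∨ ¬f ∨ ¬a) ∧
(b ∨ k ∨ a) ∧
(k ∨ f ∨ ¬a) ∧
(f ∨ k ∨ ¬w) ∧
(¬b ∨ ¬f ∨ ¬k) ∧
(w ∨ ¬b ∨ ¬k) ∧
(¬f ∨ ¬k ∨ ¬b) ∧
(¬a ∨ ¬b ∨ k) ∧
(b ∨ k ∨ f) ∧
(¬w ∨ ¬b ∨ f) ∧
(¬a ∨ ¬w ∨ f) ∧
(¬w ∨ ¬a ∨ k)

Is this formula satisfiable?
No

No, the formula is not satisfiable.

No assignment of truth values to the variables can make all 30 clauses true simultaneously.

The formula is UNSAT (unsatisfiable).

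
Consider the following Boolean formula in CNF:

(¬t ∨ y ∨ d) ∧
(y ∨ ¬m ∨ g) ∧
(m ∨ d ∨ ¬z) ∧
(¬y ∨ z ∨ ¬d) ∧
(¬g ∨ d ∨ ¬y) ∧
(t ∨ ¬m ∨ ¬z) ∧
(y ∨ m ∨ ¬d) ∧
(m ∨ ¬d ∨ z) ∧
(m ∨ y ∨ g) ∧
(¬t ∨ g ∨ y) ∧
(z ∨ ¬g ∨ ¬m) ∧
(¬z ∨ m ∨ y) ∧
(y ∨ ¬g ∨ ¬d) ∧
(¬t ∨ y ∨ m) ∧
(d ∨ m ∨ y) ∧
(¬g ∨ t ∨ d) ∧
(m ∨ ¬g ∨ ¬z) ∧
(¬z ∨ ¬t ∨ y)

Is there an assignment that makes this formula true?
Yes

Yes, the formula is satisfiable.

One satisfying assignment is: z=False, y=True, g=False, d=False, t=False, m=False

Verification: With this assignment, all 18 clauses evaluate to true.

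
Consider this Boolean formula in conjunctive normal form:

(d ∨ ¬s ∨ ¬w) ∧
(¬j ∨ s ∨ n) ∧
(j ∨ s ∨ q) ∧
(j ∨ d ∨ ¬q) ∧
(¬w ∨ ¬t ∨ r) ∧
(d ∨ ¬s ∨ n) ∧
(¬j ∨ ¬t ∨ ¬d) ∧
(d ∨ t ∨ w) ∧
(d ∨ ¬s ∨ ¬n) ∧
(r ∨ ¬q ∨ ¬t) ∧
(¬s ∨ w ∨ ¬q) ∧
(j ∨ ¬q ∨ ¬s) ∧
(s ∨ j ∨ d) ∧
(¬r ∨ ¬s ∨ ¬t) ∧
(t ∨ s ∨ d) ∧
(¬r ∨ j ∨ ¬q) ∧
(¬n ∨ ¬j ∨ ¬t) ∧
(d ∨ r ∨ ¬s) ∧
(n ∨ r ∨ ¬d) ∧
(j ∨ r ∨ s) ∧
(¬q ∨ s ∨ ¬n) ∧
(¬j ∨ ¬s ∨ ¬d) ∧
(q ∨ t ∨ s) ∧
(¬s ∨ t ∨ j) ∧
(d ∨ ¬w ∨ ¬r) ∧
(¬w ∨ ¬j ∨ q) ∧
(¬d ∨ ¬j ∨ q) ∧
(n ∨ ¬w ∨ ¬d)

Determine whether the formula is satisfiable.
Yes

Yes, the formula is satisfiable.

One satisfying assignment is: s=True, q=False, r=False, w=False, j=False, n=True, d=True, t=True

Verification: With this assignment, all 28 clauses evaluate to true.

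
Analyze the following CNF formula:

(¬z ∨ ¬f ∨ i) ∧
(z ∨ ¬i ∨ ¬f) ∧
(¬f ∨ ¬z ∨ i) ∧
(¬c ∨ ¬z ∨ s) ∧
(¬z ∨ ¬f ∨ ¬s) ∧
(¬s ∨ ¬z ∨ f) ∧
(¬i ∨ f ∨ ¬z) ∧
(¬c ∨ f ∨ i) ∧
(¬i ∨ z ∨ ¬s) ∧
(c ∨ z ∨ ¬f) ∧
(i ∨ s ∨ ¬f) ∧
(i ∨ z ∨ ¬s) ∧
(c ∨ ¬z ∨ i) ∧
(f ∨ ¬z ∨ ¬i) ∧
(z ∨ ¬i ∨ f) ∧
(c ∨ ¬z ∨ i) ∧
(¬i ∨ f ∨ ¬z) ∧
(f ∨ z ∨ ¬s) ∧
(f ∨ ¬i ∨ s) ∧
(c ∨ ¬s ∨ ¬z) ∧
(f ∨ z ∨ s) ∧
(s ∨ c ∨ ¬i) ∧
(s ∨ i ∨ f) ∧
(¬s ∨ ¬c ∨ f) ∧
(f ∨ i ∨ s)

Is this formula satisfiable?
No

No, the formula is not satisfiable.

No assignment of truth values to the variables can make all 25 clauses true simultaneously.

The formula is UNSAT (unsatisfiable).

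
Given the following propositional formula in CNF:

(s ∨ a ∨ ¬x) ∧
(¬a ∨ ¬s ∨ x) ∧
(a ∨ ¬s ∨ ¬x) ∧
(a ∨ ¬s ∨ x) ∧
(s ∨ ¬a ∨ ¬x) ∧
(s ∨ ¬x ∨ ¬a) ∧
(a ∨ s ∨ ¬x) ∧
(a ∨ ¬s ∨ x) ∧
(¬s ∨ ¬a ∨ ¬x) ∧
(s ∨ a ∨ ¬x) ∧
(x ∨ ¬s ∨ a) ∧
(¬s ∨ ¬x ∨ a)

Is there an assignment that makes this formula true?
Yes

Yes, the formula is satisfiable.

One satisfying assignment is: x=False, s=False, a=False

Verification: With this assignment, all 12 clauses evaluate to true.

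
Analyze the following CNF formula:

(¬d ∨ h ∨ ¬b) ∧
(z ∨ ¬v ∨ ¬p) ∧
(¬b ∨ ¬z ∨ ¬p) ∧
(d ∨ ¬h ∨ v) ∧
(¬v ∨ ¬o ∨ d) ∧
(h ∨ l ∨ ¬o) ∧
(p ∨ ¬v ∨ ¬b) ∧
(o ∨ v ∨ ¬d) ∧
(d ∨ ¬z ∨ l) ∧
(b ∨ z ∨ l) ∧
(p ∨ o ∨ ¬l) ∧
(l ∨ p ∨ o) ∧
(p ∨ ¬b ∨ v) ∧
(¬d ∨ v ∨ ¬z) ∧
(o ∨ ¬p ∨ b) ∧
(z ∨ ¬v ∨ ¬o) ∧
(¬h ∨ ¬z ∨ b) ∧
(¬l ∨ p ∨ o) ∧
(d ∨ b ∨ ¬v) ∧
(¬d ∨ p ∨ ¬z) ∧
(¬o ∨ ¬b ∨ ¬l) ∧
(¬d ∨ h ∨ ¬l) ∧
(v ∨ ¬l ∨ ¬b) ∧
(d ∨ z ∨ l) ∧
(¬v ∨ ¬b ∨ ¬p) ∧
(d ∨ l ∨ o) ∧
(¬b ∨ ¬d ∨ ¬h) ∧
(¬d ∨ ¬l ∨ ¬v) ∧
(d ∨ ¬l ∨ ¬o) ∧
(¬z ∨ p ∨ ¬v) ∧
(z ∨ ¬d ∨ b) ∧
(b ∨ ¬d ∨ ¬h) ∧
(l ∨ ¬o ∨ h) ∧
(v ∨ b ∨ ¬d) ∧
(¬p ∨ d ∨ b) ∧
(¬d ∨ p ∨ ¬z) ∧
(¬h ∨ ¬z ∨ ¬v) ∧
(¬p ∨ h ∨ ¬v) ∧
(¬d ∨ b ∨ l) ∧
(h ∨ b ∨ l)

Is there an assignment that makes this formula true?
No

No, the formula is not satisfiable.

No assignment of truth values to the variables can make all 40 clauses true simultaneously.

The formula is UNSAT (unsatisfiable).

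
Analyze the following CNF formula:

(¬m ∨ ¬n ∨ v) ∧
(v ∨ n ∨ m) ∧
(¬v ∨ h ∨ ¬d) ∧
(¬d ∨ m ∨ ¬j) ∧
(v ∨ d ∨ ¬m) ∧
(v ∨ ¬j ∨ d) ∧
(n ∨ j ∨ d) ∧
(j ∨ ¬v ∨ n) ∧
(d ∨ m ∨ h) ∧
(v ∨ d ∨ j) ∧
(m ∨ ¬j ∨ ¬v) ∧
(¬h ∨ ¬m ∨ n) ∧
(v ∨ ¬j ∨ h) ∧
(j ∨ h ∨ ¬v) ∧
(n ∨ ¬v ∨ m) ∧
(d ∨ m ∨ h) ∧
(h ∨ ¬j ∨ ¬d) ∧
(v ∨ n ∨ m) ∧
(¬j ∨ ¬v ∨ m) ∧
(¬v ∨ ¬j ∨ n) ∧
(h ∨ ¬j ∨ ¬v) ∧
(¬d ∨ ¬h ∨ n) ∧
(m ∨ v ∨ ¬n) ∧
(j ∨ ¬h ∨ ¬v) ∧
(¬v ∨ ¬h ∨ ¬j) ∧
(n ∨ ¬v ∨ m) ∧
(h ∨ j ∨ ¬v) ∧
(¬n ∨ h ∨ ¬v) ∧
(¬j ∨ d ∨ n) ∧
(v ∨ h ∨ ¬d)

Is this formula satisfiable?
No

No, the formula is not satisfiable.

No assignment of truth values to the variables can make all 30 clauses true simultaneously.

The formula is UNSAT (unsatisfiable).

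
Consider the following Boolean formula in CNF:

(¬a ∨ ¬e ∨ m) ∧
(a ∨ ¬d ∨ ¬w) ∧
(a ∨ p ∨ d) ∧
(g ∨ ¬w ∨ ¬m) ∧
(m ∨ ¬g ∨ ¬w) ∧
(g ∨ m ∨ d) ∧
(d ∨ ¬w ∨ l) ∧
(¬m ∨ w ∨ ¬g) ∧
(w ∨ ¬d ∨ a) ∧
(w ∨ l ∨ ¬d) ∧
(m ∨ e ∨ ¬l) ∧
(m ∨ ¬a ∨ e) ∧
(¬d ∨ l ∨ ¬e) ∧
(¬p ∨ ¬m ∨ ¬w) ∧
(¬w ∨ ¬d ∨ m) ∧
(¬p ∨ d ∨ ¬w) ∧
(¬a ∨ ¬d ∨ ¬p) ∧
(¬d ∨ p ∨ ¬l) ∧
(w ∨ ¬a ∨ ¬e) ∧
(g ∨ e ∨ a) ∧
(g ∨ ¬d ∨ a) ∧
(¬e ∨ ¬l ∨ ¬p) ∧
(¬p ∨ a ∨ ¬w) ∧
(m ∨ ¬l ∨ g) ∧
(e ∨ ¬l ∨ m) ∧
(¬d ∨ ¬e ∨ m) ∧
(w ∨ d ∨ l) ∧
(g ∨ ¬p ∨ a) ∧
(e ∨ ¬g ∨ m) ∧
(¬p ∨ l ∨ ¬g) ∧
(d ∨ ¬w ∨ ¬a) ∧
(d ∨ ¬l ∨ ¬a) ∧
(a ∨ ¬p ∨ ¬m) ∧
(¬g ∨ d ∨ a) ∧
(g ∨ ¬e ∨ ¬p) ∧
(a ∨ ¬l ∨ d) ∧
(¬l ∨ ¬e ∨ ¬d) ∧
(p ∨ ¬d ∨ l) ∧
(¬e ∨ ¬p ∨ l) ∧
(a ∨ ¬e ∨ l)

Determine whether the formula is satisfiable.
No

No, the formula is not satisfiable.

No assignment of truth values to the variables can make all 40 clauses true simultaneously.

The formula is UNSAT (unsatisfiable).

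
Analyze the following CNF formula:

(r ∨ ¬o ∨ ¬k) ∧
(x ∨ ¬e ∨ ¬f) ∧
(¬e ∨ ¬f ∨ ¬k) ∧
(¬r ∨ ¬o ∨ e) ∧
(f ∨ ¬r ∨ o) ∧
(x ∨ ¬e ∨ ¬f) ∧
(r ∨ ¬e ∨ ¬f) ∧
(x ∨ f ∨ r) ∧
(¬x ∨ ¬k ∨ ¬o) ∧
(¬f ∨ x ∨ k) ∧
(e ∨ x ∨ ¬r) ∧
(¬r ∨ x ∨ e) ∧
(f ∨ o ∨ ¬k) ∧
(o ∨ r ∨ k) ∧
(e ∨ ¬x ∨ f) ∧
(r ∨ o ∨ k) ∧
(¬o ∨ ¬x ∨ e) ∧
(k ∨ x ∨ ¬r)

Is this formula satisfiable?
Yes

Yes, the formula is satisfiable.

One satisfying assignment is: x=False, f=True, k=True, o=False, r=False, e=False

Verification: With this assignment, all 18 clauses evaluate to true.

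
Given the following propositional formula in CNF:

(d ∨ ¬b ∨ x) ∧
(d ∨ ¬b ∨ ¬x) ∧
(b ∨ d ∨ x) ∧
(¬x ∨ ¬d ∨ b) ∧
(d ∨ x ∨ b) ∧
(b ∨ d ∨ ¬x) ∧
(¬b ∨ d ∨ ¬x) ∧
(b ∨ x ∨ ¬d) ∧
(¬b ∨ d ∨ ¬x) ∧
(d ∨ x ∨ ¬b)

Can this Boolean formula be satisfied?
Yes

Yes, the formula is satisfiable.

One satisfying assignment is: b=True, x=False, d=True

Verification: With this assignment, all 10 clauses evaluate to true.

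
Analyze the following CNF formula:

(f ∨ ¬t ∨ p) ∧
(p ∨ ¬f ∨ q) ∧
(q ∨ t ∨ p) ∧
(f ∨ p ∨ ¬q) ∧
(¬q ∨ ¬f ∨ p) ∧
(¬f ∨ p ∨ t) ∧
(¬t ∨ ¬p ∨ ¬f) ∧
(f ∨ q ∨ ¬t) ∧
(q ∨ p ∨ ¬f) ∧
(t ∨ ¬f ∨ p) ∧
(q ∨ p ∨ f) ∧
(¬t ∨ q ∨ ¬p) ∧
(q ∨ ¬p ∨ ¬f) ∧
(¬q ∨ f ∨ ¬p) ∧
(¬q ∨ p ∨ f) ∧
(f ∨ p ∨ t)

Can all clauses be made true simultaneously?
Yes

Yes, the formula is satisfiable.

One satisfying assignment is: q=False, p=True, f=False, t=False

Verification: With this assignment, all 16 clauses evaluate to true.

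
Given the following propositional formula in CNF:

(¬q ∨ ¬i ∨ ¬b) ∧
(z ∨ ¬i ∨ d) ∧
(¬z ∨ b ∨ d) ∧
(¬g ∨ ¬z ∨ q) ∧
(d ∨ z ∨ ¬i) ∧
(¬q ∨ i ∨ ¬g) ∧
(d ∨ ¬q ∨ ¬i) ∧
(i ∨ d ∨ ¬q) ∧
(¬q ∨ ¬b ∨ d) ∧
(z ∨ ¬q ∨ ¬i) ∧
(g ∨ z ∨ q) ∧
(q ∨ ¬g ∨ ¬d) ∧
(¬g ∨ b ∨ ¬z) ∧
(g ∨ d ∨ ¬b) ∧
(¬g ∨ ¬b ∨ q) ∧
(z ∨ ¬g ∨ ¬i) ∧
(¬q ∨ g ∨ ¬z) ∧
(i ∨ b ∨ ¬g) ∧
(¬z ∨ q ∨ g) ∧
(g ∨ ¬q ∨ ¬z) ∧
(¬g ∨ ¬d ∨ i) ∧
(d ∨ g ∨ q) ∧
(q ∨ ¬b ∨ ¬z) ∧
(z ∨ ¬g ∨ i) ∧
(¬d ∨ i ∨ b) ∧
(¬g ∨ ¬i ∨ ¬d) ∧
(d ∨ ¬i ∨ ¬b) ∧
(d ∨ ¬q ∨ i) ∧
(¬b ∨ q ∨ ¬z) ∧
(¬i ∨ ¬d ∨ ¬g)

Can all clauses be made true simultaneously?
Yes

Yes, the formula is satisfiable.

One satisfying assignment is: q=True, d=True, i=False, b=True, z=False, g=False

Verification: With this assignment, all 30 clauses evaluate to true.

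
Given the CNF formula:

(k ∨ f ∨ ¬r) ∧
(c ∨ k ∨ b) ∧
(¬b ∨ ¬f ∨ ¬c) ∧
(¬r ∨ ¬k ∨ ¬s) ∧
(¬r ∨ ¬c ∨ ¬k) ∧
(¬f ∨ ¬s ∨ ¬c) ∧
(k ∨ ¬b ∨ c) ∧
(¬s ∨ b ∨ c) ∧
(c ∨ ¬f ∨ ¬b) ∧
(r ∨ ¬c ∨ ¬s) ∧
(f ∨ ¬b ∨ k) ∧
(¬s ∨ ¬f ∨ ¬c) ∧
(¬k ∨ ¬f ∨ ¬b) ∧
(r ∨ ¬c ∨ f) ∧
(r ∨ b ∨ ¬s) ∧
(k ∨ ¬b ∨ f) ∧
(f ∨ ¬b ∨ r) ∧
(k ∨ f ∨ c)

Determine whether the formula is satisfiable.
Yes

Yes, the formula is satisfiable.

One satisfying assignment is: c=False, f=False, r=False, s=False, b=False, k=True

Verification: With this assignment, all 18 clauses evaluate to true.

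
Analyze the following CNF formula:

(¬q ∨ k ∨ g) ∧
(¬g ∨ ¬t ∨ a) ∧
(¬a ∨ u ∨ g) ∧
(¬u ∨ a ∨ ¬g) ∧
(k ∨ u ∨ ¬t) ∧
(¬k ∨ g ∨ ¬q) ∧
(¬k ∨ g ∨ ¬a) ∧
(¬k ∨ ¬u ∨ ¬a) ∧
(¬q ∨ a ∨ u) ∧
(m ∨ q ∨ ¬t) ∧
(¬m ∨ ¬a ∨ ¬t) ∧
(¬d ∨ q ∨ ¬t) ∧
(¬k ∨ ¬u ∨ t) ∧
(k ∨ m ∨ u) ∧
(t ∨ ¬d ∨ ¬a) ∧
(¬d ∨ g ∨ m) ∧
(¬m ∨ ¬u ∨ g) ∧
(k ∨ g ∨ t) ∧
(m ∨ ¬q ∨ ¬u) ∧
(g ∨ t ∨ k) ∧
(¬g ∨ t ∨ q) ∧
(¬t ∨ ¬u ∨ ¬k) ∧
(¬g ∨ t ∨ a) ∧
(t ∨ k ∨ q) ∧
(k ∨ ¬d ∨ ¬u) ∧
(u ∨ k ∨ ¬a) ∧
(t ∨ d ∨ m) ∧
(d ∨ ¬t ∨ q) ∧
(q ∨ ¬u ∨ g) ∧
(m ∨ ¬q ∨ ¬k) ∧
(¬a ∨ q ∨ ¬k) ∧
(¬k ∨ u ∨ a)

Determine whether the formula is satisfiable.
Yes

Yes, the formula is satisfiable.

One satisfying assignment is: m=True, t=False, g=True, d=False, k=True, a=True, u=False, q=True

Verification: With this assignment, all 32 clauses evaluate to true.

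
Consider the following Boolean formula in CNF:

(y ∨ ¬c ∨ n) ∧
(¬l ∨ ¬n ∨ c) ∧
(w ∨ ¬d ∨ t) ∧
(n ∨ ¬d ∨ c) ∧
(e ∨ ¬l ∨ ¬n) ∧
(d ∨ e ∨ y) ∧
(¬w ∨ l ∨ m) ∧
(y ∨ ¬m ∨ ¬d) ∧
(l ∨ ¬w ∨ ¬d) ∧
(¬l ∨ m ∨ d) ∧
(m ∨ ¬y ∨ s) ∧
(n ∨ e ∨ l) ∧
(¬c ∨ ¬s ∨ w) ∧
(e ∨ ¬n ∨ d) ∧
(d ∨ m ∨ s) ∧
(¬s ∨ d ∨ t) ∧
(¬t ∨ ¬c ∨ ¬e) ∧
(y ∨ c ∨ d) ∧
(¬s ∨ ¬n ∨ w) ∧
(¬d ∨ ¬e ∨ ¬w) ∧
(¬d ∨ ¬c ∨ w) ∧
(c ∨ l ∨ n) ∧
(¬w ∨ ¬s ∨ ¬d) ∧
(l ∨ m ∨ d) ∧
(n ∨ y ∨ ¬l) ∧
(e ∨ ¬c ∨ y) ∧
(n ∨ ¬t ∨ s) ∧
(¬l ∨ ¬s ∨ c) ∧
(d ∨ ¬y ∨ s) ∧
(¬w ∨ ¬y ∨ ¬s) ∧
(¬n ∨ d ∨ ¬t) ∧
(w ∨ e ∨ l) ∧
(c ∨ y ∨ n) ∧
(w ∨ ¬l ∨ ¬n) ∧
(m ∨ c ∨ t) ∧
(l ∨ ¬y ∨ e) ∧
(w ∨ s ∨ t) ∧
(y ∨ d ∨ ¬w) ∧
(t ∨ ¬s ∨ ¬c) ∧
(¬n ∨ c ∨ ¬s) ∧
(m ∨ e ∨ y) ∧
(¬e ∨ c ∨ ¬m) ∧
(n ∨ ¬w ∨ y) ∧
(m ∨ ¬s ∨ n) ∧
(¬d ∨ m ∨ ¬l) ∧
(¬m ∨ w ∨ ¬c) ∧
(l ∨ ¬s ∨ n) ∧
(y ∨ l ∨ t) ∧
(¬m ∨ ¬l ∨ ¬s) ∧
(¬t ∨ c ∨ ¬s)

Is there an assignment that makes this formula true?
Yes

Yes, the formula is satisfiable.

One satisfying assignment is: s=False, l=True, d=True, t=False, n=False, e=False, c=True, y=True, m=True, w=True

Verification: With this assignment, all 50 clauses evaluate to true.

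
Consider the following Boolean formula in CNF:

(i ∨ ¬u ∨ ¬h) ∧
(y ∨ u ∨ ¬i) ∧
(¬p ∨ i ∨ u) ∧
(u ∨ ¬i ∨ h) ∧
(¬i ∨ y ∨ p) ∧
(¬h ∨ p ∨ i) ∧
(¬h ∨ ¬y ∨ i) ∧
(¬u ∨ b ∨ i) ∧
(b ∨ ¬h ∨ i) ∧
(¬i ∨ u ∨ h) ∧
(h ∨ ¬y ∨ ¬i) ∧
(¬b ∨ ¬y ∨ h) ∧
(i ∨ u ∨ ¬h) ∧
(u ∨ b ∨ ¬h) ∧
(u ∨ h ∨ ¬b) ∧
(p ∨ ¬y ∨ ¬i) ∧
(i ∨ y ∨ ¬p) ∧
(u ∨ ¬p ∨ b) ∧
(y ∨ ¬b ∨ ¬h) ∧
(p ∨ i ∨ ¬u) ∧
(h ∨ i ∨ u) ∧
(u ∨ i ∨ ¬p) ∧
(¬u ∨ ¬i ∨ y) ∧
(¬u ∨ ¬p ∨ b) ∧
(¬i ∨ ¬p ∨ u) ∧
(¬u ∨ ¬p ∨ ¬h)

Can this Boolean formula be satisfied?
No

No, the formula is not satisfiable.

No assignment of truth values to the variables can make all 26 clauses true simultaneously.

The formula is UNSAT (unsatisfiable).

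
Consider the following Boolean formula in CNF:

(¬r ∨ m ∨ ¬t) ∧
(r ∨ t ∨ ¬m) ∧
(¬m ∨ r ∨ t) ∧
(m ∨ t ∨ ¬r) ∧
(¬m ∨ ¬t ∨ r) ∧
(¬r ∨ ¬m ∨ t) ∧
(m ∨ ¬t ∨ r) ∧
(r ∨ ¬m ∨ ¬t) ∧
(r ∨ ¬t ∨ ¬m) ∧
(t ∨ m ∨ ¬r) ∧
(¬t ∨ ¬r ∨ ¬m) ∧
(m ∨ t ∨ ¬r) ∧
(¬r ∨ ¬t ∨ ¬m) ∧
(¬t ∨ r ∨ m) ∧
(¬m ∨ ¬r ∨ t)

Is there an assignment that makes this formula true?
Yes

Yes, the formula is satisfiable.

One satisfying assignment is: m=False, t=False, r=False

Verification: With this assignment, all 15 clauses evaluate to true.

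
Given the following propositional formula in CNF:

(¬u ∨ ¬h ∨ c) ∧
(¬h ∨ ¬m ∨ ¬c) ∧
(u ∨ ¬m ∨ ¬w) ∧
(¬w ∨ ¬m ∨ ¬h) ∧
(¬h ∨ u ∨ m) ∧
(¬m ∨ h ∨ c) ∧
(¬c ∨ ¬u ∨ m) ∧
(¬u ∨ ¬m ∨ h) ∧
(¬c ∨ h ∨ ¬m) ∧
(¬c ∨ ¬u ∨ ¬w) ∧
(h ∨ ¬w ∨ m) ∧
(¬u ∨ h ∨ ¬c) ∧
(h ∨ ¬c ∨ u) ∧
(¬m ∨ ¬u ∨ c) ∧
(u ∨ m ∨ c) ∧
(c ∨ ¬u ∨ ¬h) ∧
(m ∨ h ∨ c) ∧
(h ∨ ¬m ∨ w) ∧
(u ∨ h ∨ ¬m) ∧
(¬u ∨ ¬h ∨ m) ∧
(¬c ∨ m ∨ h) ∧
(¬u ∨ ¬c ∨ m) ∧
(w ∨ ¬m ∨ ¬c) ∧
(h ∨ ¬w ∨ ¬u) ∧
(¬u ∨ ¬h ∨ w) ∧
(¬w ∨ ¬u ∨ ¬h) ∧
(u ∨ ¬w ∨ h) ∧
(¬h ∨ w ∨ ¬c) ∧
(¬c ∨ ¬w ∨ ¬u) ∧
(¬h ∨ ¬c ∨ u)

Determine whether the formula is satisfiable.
Yes

Yes, the formula is satisfiable.

One satisfying assignment is: c=False, h=True, u=False, m=True, w=False

Verification: With this assignment, all 30 clauses evaluate to true.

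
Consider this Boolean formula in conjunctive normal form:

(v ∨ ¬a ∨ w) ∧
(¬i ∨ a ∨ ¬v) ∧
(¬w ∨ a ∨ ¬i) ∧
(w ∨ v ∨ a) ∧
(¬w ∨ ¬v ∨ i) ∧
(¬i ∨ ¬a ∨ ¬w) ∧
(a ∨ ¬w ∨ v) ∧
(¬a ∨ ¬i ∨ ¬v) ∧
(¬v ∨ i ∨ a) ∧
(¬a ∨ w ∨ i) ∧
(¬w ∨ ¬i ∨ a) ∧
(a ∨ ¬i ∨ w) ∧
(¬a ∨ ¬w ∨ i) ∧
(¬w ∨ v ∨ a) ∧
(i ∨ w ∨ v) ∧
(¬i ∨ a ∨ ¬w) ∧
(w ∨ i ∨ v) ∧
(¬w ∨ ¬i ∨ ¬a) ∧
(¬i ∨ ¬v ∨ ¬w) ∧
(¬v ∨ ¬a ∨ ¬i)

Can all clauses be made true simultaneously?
No

No, the formula is not satisfiable.

No assignment of truth values to the variables can make all 20 clauses true simultaneously.

The formula is UNSAT (unsatisfiable).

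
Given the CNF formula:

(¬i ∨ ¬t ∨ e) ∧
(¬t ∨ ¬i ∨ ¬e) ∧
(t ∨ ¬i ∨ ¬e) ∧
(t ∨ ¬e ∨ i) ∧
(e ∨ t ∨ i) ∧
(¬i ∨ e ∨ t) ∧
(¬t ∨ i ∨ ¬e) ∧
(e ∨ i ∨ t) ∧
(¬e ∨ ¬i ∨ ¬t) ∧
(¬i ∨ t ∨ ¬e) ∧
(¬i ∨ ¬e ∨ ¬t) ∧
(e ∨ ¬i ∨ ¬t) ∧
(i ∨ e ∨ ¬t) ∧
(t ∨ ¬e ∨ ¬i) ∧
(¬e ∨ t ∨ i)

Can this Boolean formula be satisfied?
No

No, the formula is not satisfiable.

No assignment of truth values to the variables can make all 15 clauses true simultaneously.

The formula is UNSAT (unsatisfiable).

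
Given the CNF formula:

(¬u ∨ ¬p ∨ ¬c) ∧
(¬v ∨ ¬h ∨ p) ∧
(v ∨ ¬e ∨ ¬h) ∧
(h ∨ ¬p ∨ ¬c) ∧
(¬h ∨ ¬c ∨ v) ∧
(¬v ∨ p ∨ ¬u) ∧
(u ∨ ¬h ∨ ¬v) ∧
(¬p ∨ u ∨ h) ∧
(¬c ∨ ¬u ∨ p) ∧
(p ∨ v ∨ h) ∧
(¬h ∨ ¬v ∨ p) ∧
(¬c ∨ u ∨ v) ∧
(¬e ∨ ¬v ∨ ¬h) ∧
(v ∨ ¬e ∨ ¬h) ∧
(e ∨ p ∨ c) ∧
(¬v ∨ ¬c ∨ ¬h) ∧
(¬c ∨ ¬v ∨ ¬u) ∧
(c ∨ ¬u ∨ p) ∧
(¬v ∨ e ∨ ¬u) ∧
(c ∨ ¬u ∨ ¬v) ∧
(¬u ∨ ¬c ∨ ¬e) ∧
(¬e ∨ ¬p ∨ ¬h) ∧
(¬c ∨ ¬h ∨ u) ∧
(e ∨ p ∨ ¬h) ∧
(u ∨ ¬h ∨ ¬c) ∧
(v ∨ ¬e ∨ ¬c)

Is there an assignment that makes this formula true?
Yes

Yes, the formula is satisfiable.

One satisfying assignment is: v=False, p=True, h=False, e=False, u=True, c=False

Verification: With this assignment, all 26 clauses evaluate to true.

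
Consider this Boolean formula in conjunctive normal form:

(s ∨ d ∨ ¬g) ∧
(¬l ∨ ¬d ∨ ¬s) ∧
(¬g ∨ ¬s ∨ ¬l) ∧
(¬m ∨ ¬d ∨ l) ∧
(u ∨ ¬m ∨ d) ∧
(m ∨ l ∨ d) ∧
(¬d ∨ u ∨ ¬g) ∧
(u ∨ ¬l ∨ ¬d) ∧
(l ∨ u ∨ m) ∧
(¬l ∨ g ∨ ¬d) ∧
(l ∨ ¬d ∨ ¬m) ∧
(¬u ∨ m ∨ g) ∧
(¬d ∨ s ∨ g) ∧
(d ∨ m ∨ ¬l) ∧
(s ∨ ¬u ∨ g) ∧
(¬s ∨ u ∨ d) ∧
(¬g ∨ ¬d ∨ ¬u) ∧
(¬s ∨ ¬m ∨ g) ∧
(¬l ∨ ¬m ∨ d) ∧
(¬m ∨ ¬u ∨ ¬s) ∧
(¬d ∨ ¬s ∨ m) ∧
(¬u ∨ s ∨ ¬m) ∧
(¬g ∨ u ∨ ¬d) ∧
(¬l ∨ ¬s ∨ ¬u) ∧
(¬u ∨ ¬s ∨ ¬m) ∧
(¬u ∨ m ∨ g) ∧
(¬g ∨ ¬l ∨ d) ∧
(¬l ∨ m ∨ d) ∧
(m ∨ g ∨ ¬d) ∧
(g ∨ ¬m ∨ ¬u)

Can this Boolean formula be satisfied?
No

No, the formula is not satisfiable.

No assignment of truth values to the variables can make all 30 clauses true simultaneously.

The formula is UNSAT (unsatisfiable).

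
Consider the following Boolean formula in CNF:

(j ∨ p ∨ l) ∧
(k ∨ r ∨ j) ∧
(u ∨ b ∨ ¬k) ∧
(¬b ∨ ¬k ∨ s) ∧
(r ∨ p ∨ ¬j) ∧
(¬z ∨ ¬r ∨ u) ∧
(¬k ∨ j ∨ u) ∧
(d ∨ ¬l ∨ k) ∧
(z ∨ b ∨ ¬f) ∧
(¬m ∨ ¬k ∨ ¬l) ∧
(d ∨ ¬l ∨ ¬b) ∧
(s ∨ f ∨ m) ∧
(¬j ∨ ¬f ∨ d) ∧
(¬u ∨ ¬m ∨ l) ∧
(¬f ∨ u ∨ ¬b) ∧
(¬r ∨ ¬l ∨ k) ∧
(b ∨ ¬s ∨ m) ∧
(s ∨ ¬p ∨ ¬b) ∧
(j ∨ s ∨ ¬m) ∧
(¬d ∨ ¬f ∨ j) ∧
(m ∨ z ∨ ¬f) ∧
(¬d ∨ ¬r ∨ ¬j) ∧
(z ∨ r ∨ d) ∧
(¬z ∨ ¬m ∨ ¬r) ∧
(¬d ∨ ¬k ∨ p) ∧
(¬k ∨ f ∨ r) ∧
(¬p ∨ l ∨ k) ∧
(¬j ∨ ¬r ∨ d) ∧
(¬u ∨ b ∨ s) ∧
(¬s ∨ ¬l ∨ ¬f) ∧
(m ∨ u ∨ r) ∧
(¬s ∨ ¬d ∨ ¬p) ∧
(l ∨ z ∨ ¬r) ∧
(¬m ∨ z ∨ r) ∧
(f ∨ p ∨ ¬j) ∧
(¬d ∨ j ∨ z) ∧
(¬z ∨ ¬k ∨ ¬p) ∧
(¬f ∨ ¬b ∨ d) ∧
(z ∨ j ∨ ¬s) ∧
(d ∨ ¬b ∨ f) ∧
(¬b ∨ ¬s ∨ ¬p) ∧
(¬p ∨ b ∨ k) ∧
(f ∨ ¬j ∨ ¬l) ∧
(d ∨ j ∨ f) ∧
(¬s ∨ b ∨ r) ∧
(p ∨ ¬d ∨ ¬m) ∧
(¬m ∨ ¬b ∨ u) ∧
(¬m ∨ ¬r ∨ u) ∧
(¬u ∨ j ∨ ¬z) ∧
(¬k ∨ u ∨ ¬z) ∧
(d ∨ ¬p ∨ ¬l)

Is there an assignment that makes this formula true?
No

No, the formula is not satisfiable.

No assignment of truth values to the variables can make all 51 clauses true simultaneously.

The formula is UNSAT (unsatisfiable).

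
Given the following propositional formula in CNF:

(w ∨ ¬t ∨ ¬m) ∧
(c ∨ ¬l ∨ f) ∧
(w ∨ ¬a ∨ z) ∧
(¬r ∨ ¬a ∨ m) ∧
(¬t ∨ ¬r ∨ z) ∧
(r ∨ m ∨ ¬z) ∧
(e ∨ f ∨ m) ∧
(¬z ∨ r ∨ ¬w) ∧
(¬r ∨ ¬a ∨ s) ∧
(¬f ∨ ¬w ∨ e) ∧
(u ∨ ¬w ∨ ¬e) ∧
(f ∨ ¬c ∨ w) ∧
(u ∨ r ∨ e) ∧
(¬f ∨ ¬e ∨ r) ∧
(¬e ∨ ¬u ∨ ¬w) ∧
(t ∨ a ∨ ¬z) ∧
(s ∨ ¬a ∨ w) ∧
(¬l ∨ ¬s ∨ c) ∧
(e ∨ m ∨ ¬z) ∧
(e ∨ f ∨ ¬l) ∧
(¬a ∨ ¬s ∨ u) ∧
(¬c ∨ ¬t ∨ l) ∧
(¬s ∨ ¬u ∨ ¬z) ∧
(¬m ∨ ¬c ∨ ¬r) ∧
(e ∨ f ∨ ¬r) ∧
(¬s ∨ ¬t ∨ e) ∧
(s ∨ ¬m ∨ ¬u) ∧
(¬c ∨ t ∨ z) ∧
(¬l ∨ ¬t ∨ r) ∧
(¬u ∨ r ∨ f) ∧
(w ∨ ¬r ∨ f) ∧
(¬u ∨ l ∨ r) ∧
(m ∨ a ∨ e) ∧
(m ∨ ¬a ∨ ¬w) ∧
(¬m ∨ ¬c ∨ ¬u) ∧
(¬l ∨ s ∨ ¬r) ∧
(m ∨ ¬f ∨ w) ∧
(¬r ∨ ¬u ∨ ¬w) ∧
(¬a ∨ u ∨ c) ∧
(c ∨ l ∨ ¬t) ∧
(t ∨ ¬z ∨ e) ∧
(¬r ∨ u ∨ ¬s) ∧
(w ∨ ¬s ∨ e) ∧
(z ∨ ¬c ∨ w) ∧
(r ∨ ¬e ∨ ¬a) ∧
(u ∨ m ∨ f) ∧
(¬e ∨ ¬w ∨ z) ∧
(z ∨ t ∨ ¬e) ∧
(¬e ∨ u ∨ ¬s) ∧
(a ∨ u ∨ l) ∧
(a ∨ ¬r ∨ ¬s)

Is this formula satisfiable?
No

No, the formula is not satisfiable.

No assignment of truth values to the variables can make all 51 clauses true simultaneously.

The formula is UNSAT (unsatisfiable).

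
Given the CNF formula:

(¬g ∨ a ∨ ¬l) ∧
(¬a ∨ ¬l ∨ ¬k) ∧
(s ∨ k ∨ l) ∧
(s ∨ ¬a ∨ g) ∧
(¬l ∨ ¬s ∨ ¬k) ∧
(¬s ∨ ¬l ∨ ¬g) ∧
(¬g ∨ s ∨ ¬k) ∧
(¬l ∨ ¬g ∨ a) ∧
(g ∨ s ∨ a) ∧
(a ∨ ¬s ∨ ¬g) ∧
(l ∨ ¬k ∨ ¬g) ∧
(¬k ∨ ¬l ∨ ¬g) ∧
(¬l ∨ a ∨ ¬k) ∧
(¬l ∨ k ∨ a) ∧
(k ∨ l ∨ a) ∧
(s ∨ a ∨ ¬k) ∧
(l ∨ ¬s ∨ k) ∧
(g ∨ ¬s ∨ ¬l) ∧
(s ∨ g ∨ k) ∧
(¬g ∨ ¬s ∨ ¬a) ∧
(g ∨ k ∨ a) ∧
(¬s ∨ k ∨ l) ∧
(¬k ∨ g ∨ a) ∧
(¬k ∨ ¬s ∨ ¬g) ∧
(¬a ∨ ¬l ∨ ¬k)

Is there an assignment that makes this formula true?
Yes

Yes, the formula is satisfiable.

One satisfying assignment is: l=False, g=False, a=True, s=True, k=True

Verification: With this assignment, all 25 clauses evaluate to true.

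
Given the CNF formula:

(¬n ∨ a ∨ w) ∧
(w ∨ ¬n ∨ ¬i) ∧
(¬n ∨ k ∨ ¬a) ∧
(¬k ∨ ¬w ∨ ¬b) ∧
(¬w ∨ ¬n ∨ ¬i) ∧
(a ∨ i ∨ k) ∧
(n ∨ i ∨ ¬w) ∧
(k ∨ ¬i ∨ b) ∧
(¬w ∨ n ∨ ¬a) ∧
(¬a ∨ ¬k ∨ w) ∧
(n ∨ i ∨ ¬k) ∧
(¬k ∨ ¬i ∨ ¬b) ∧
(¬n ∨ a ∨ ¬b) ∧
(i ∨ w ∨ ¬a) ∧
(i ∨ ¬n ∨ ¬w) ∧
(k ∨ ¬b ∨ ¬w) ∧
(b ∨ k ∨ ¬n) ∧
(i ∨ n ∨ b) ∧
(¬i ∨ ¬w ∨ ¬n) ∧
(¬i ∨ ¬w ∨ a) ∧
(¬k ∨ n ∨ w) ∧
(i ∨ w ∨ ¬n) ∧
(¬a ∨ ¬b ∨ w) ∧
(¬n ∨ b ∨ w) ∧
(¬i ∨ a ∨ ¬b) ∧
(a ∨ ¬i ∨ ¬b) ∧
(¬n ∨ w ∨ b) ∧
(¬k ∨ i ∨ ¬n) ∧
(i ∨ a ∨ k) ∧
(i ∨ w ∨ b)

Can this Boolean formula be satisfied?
No

No, the formula is not satisfiable.

No assignment of truth values to the variables can make all 30 clauses true simultaneously.

The formula is UNSAT (unsatisfiable).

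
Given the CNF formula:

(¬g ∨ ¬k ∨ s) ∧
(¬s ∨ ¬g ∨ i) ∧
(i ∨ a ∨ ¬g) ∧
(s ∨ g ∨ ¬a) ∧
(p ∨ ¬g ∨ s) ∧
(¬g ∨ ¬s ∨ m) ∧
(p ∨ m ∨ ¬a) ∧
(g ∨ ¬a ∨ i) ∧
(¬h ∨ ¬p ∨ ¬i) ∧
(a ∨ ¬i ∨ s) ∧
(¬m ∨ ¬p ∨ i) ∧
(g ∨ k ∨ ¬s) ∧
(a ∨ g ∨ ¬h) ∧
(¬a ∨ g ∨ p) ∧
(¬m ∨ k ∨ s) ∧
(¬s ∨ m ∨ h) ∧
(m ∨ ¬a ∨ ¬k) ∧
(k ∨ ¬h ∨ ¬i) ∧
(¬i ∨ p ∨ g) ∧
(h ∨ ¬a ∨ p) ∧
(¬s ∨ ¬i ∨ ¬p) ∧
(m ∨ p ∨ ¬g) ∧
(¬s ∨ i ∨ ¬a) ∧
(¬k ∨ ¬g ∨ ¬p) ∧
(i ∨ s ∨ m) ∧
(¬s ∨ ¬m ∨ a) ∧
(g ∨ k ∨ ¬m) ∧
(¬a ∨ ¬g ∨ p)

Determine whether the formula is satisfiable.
Yes

Yes, the formula is satisfiable.

One satisfying assignment is: m=True, i=False, a=False, p=False, h=False, g=False, s=False, k=True

Verification: With this assignment, all 28 clauses evaluate to true.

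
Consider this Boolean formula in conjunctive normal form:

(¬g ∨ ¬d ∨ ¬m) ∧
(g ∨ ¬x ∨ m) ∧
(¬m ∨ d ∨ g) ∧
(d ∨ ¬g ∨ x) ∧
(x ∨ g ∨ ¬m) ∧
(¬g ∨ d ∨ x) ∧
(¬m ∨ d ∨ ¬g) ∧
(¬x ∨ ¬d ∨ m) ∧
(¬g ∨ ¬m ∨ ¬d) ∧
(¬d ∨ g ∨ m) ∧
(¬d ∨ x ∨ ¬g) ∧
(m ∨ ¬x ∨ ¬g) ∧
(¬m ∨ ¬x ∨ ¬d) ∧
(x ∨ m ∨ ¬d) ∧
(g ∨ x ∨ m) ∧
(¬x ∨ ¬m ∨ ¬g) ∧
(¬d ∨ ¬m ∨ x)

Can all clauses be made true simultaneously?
No

No, the formula is not satisfiable.

No assignment of truth values to the variables can make all 17 clauses true simultaneously.

The formula is UNSAT (unsatisfiable).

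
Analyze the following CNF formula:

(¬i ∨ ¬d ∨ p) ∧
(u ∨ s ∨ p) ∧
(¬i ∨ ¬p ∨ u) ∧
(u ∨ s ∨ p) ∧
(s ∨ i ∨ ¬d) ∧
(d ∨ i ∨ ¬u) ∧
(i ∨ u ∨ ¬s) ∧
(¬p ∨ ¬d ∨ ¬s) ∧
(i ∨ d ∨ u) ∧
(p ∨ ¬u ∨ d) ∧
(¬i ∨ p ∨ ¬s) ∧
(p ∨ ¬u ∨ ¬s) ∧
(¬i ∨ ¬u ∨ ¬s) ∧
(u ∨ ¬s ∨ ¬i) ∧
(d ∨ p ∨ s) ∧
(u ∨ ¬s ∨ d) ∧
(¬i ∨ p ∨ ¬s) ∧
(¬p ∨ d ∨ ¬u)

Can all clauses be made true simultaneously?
Yes

Yes, the formula is satisfiable.

One satisfying assignment is: s=False, i=True, p=True, d=True, u=True

Verification: With this assignment, all 18 clauses evaluate to true.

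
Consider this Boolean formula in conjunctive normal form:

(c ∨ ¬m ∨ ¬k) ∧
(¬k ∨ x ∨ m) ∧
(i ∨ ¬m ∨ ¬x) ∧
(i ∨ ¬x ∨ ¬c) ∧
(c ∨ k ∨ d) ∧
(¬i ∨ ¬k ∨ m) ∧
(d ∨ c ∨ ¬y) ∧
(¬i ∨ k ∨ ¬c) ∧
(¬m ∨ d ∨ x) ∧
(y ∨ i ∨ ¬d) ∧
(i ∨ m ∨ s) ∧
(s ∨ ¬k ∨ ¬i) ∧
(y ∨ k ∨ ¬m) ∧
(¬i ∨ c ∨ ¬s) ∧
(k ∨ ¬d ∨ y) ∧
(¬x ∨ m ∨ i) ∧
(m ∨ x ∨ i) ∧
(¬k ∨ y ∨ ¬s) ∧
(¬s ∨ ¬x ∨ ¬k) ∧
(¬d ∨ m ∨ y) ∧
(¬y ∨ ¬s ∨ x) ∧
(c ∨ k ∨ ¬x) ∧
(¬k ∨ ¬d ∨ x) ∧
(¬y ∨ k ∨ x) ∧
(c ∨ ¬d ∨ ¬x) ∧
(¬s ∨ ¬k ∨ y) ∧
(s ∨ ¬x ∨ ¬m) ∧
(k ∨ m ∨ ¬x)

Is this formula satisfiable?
No

No, the formula is not satisfiable.

No assignment of truth values to the variables can make all 28 clauses true simultaneously.

The formula is UNSAT (unsatisfiable).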